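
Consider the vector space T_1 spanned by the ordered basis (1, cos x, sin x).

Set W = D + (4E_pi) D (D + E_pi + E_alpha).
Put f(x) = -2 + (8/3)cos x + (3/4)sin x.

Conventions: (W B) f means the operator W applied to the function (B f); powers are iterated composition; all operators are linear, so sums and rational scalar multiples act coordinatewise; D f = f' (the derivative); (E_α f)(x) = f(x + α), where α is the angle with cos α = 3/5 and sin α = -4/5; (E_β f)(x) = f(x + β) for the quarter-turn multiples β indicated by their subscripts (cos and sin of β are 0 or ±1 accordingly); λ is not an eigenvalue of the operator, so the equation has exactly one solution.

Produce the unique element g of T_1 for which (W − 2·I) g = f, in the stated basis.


the image equals g(x) = 1 - (103/164)cos x + (181/246)sin x

write g with unknown coordinates in the stated basis and equate coefficients in (W − 2·I) g = f
solving from the highest basis element down gives g = 1 - (103/164)cos x + (181/246)sin x
check: W g = (347/246)cos x + (1093/492)sin x
so W g − 2·g = -2 + (8/3)cos x + (3/4)sin x = f ✓


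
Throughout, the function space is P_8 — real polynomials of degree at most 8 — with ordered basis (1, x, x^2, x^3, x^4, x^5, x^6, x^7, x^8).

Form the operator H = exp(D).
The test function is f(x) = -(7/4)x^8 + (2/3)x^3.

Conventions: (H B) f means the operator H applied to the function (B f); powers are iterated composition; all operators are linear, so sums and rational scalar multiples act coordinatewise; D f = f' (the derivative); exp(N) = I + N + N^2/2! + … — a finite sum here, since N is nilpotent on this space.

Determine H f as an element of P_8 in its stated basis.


g(x) = -(7/4)x^8 - 14x^7 - 49x^6 - 98x^5 - (245/2)x^4 - (292/3)x^3 - 47x^2 - 12x - 13/12

order-1 term: -14x^7 + 2x^2
order-2 term: -49x^6 + 2x
order-3 term: -98x^5 + 2/3
order-4 term: -(245/2)x^4
order-5 term: -98x^3
order-6 term: -49x^2
order-7 term: -14x
order-8 term: -7/4
the series for exp(D) f terminates at order 8
exp(D) f = -(7/4)x^8 - 14x^7 - 49x^6 - 98x^5 - (245/2)x^4 - (292/3)x^3 - 47x^2 - 12x - 13/12


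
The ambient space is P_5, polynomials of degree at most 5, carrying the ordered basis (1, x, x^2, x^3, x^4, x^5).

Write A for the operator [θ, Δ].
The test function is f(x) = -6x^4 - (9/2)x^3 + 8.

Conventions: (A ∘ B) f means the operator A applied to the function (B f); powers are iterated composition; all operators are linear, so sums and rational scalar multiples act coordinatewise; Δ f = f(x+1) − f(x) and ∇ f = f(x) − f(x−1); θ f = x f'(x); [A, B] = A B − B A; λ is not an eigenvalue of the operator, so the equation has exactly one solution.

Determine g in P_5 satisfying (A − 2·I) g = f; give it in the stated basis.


the image equals g(x) = 3x^4 - (15/4)x^3 - (99/8)x^2 + (45/8)x + 83/16

write g with unknown coordinates in the stated basis and equate coefficients in (A − 2·I) g = f
solving from the highest basis element down gives g = 3x^4 - (15/4)x^3 - (99/8)x^2 + (45/8)x + 83/16
check: A g = -12x^3 - (99/4)x^2 + (45/4)x + 147/8
so A g − 2·g = -6x^4 - (9/2)x^3 + 8 = f ✓


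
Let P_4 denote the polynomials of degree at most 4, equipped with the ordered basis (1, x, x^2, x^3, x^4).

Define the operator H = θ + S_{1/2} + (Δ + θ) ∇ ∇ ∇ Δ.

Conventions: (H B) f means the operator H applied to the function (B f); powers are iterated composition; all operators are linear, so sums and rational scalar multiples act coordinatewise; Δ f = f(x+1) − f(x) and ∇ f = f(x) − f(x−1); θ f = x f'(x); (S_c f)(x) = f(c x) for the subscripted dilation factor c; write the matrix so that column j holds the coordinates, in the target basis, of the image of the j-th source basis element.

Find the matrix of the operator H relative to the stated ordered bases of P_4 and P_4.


image of 1: 1
image of x: (3/2)x
image of x^2: (9/4)x^2
image of x^3: (25/8)x^3
image of x^4: (65/16)x^4
each image's coordinates form column j of the matrix

the matrix is [[1, 0, 0, 0, 0]; [0, 3/2, 0, 0, 0]; [0, 0, 9/4, 0, 0]; [0, 0, 0, 25/8, 0]; [0, 0, 0, 0, 65/16]] (rows listed top to bottom)


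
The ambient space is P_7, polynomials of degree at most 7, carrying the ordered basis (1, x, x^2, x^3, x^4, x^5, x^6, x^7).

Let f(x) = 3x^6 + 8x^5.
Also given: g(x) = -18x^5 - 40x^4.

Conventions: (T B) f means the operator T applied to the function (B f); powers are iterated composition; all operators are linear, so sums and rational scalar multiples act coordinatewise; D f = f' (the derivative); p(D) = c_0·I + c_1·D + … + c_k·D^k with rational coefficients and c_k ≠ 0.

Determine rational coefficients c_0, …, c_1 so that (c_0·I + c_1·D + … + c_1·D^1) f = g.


p(D) = -D, i.e. c_0 = 0, c_1 = -1

D^0 f = 3x^6 + 8x^5
D^1 f = 18x^5 + 40x^4
matching coefficients of g against c_0 f + c_1 Df + … from the top degree down determines the c_i
solution: c_0 = 0, c_1 = -1


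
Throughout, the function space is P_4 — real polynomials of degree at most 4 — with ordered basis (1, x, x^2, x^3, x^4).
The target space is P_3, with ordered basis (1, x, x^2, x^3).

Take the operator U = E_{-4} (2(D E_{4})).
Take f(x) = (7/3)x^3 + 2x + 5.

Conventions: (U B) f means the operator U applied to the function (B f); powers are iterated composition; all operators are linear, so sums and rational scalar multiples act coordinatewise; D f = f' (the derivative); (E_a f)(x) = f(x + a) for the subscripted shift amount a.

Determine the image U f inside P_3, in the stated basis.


E_{4} f = (7/3)x^3 + 28x^2 + 114x + 487/3
D E_{4} f = 7x^2 + 56x + 114
(2(D E_{4})) f = 14x^2 + 112x + 228
E_{-4} (2(D E_{4})) f = 14x^2 + 4

the image equals g(x) = 14x^2 + 4


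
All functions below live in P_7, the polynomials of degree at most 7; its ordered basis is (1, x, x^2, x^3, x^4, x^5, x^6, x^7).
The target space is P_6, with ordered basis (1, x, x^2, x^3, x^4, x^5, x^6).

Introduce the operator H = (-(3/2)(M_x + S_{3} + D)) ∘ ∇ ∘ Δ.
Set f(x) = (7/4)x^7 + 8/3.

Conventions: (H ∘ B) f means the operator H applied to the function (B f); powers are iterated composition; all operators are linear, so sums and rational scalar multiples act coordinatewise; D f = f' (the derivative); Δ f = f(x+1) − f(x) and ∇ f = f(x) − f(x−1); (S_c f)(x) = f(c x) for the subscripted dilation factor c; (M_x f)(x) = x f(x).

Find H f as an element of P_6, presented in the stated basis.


the image equals g(x) = -(441/4)x^6 - (107163/4)x^5 - 735x^4 - (19845/4)x^3 - 588x^2 - (441/4)x - 147/4

Δ f = (49/4)x^6 + (147/4)x^5 + (245/4)x^4 + (245/4)x^3 + (147/4)x^2 + (49/4)x + 7/4
∇ Δ f = (147/2)x^5 + (245/2)x^3 + (49/2)x
M_x ∇ Δ f = (147/2)x^6 + (245/2)x^4 + (49/2)x^2
S_{3} ∇ Δ f = (35721/2)x^5 + (6615/2)x^3 + (147/2)x
D ∇ Δ f = (735/2)x^4 + (735/2)x^2 + 49/2
(M_x + S_{3} + D) ∇ Δ f = (147/2)x^6 + (35721/2)x^5 + 490x^4 + (6615/2)x^3 + 392x^2 + (147/2)x + 49/2
(-(3/2)(M_x + S_{3} + D)) ∇ Δ f = -(441/4)x^6 - (107163/4)x^5 - 735x^4 - (19845/4)x^3 - 588x^2 - (441/4)x - 147/4


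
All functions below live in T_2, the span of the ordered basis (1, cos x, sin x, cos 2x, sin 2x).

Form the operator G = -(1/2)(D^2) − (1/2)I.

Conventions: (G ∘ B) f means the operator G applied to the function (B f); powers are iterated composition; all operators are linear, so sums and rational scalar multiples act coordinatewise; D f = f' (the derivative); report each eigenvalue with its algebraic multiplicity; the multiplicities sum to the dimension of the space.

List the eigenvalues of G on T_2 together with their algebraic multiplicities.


image of 1: -1/2
image of cos x: 0
image of sin x: 0
image of cos 2x: (3/2)cos 2x
image of sin 2x: (3/2)sin 2x
the matrix is diagonal; its diagonal is (-1/2, 0, 0, 3/2, 3/2)
for a triangular matrix the eigenvalues are the diagonal entries, with algebraic multiplicity their repetition count

λ = -1/2 (multiplicity 1), λ = 0 (multiplicity 2), λ = 3/2 (multiplicity 2)


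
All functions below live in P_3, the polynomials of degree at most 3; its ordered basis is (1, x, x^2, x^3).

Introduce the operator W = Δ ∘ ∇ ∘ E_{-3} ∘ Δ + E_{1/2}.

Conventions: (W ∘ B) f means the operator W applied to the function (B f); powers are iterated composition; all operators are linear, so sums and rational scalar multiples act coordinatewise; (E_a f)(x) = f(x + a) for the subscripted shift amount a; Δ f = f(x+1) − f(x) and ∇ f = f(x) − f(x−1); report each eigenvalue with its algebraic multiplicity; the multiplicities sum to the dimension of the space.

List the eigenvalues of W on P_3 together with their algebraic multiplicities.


λ = 1 (multiplicity 4)

image of 1: 1
image of x: x + 1/2
image of x^2: x^2 + x + 1/4
image of x^3: x^3 + (3/2)x^2 + (3/4)x + 49/8
the matrix is upper triangular; its diagonal is (1, 1, 1, 1)
for a triangular matrix the eigenvalues are the diagonal entries, with algebraic multiplicity their repetition count


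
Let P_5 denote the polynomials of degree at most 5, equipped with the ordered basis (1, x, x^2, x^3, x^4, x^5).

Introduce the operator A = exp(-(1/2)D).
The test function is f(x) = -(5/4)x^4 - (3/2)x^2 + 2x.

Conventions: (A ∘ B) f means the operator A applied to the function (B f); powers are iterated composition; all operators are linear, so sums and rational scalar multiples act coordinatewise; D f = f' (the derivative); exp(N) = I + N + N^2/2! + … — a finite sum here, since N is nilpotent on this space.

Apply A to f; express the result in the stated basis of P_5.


g(x) = -(5/4)x^4 + (5/2)x^3 - (27/8)x^2 + (33/8)x - 93/64

order-1 term: (5/2)x^3 + (3/2)x - 1
order-2 term: -(15/8)x^2 - 3/8
order-3 term: (5/8)x
order-4 term: -5/64
the series for exp(-(1/2)D) f terminates at order 4
exp(-(1/2)D) f = -(5/4)x^4 + (5/2)x^3 - (27/8)x^2 + (33/8)x - 93/64


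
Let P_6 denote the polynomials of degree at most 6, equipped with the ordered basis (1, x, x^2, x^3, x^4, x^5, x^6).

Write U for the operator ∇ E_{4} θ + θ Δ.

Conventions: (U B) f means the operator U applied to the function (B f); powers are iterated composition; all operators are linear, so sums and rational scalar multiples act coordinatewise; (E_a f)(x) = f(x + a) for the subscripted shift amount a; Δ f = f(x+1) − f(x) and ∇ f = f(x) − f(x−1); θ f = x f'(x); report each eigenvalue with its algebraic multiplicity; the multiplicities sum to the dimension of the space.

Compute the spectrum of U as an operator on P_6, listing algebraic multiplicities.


image of 1: 0
image of x: 1
image of x^2: 6x + 14
image of x^3: 15x^2 + 66x + 111
image of x^4: 28x^3 + 180x^2 + 596x + 700
image of x^5: 45x^4 + 380x^3 + 1870x^2 + 4380x + 3905
image of x^6: 66x^5 + 690x^4 + 4500x^3 + 15780x^2 + 28122x + 20202
the matrix is upper triangular; its diagonal is (0, 0, 0, 0, 0, 0, 0)
for a triangular matrix the eigenvalues are the diagonal entries, with algebraic multiplicity their repetition count

λ = 0 (multiplicity 7)


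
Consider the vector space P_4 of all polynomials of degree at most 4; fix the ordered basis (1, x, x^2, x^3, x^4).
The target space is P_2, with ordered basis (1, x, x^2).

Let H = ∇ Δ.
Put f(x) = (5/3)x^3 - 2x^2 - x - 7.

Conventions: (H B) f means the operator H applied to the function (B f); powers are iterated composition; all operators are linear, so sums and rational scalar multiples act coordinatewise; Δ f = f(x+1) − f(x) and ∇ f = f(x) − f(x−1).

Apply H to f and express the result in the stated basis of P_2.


g(x) = 10x - 4

Δ f = 5x^2 + x - 4/3
∇ Δ f = 10x - 4


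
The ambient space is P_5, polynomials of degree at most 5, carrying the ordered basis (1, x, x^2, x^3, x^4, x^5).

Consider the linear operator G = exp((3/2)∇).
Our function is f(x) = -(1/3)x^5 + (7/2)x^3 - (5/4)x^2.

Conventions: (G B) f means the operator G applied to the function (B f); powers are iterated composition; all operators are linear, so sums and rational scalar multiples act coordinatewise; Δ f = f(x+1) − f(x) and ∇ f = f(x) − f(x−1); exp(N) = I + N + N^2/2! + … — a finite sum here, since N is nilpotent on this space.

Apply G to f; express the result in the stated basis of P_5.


the image equals g(x) = -(1/3)x^5 - (5/2)x^4 + x^3 + (83/4)x^2 + (91/16)x - 337/32

order-1 term: -(5/2)x^4 + 5x^3 + (43/4)x^2 - 17x + 53/8
order-2 term: -(15/2)x^3 + (45/2)x^2 - (21/8)x - 243/16
order-3 term: -(45/4)x^2 + (135/4)x - 261/16
order-4 term: -(135/16)x + 135/8
order-5 term: -81/32
the series for exp((3/2)∇) f terminates at order 5
exp((3/2)∇) f = -(1/3)x^5 - (5/2)x^4 + x^3 + (83/4)x^2 + (91/16)x - 337/32


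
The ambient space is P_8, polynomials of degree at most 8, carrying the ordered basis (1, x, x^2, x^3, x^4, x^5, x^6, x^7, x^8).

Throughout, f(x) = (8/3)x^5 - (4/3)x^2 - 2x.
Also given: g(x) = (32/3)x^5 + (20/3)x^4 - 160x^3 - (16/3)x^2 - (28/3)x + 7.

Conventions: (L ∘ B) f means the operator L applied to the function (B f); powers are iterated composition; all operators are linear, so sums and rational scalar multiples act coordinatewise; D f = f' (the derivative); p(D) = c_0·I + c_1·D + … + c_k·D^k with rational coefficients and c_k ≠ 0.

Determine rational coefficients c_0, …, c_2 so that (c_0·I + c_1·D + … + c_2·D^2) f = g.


p(D) = 4·I + (1/2)·D − 3·D^2, i.e. c_0 = 4, c_1 = 1/2, c_2 = -3

D^0 f = (8/3)x^5 - (4/3)x^2 - 2x
D^1 f = (40/3)x^4 - (8/3)x - 2
D^2 f = (160/3)x^3 - 8/3
matching coefficients of g against c_0 f + c_1 Df + … from the top degree down determines the c_i
solution: c_0 = 4, c_1 = 1/2, c_2 = -3


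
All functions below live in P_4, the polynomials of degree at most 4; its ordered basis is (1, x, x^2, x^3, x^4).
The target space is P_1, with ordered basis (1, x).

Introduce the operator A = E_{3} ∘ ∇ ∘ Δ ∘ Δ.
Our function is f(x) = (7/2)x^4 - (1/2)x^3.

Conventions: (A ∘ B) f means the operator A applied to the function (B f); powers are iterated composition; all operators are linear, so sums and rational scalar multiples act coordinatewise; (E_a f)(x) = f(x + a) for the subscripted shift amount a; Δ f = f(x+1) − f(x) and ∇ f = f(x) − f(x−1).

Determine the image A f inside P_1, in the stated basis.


Δ f = 14x^3 + (39/2)x^2 + (25/2)x + 3
Δ Δ f = 42x^2 + 81x + 46
∇ Δ Δ f = 84x + 39
E_{3} (∇ ∘ Δ ∘ Δ) f = 84x + 291

the image equals g(x) = 84x + 291


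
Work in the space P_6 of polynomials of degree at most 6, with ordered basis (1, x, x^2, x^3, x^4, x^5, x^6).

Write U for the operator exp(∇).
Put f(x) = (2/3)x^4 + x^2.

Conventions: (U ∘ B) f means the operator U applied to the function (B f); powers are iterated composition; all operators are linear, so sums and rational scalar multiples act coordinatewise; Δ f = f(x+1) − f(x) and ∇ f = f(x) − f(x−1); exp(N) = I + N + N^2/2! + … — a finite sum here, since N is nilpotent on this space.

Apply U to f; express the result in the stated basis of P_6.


order-1 term: (8/3)x^3 - 4x^2 + (14/3)x - 5/3
order-2 term: 4x^2 - 8x + 17/3
order-3 term: (8/3)x - 4
order-4 term: 2/3
the series for exp(∇) f terminates at order 4
exp(∇) f = (2/3)x^4 + (8/3)x^3 + x^2 - (2/3)x + 2/3

the image equals g(x) = (2/3)x^4 + (8/3)x^3 + x^2 - (2/3)x + 2/3


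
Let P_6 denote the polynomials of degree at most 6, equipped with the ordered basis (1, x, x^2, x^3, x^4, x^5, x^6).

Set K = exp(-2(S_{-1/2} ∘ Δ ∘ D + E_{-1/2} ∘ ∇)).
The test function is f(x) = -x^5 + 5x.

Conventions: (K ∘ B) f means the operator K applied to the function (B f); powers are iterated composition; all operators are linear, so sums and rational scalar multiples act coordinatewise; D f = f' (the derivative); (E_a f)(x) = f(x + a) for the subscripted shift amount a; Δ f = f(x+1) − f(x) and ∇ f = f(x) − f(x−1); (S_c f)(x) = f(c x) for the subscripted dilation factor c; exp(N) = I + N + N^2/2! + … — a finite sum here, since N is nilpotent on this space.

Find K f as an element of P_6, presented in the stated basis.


the image equals g(x) = -x^5 + 10x^4 - 85x^3 + 385x^2 - 1320x + 10147/8

order-1 term: 10x^4 - 45x^3 + 80x^2 - 70x + 121/8
order-2 term: -40x^3 + 225x^2 - 635x + 1445/4
order-3 term: 80x^2 - 540x + 590
order-4 term: -80x + 270
order-5 term: 32
the series for exp(-2(S_{-1/2} ∘ Δ ∘ D + E_{-1/2} ∘ ∇)) f terminates at order 5
exp(-2(S_{-1/2} ∘ Δ ∘ D + E_{-1/2} ∘ ∇)) f = -x^5 + 10x^4 - 85x^3 + 385x^2 - 1320x + 10147/8


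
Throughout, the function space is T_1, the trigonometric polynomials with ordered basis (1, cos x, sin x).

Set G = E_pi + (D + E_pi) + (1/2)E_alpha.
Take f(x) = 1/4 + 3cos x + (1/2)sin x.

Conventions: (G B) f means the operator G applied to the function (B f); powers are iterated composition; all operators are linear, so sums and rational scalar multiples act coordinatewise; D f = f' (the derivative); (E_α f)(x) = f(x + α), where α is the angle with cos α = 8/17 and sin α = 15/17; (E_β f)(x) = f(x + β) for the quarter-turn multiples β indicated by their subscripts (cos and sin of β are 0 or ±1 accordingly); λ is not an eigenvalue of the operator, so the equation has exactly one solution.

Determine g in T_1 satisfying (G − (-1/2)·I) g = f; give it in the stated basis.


write g with unknown coordinates in the stated basis and equate coefficients in (G − (-1/2)·I) g = f
solving from the highest basis element down gives g = 1/12 - (307/250)cos x + (251/250)sin x
check: G g = 5/24 + (1807/500)cos x - (1/500)sin x
so G g − (-1/2)·g = 1/4 + 3cos x + (1/2)sin x = f ✓

g(x) = 1/12 - (307/250)cos x + (251/250)sin x


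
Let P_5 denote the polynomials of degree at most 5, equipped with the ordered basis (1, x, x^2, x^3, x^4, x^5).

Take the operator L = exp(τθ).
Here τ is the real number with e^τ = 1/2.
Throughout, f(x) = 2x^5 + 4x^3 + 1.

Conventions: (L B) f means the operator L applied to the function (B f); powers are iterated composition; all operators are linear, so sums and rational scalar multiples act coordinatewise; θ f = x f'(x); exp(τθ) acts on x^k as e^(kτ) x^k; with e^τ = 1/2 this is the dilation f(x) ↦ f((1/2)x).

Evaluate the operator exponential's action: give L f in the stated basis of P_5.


the result is g(x) = (1/16)x^5 + (1/2)x^3 + 1

exp(τθ) x^k = e^(kτ) x^k; with e^τ = 1/2 this sends x^k to (1/2)^k x^k
x^3 ↦ 1/8 x^3
x^5 ↦ 1/32 x^5
applying this coordinatewise to f: exp(τθ) f = (1/16)x^5 + (1/2)x^3 + 1


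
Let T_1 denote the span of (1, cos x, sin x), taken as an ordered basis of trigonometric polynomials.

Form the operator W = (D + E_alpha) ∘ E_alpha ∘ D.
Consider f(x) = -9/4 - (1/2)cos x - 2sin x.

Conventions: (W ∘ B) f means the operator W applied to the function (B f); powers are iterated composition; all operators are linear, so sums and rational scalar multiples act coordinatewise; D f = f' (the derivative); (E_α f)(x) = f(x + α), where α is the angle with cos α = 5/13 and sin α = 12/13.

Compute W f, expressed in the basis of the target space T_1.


g(x) = (1285/338)cos x + (465/338)sin x

D f = -2cos x + (1/2)sin x
E_alpha D f = -(4/13)cos x + (53/26)sin x
D (E_alpha ∘ D) f = (53/26)cos x + (4/13)sin x
E_alpha (E_alpha ∘ D) f = (298/169)cos x + (361/338)sin x
(D + E_alpha) (E_alpha ∘ D) f = (1285/338)cos x + (465/338)sin x


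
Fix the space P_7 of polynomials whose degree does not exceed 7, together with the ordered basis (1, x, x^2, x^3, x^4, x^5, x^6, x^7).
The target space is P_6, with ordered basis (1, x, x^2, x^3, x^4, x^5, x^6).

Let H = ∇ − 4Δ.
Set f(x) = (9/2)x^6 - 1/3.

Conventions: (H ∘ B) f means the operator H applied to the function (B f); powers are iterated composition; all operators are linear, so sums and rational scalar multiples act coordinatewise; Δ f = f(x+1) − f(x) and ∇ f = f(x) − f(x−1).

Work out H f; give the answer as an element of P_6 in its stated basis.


the result is g(x) = -81x^5 - (675/2)x^4 - 270x^3 - (675/2)x^2 - 81x - 45/2

∇ f = 27x^5 - (135/2)x^4 + 90x^3 - (135/2)x^2 + 27x - 9/2
Δ f = 27x^5 + (135/2)x^4 + 90x^3 + (135/2)x^2 + 27x + 9/2
(-4Δ) f = -108x^5 - 270x^4 - 360x^3 - 270x^2 - 108x - 18
(∇ − 4Δ) f = -81x^5 - (675/2)x^4 - 270x^3 - (675/2)x^2 - 81x - 45/2


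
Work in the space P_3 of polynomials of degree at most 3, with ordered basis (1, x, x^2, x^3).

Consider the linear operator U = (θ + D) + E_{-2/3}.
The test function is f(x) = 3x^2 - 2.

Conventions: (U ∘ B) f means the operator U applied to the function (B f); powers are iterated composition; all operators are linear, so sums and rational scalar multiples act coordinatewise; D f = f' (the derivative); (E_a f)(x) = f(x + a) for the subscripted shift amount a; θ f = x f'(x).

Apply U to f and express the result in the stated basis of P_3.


the result is g(x) = 9x^2 + 2x - 2/3

θ f = 6x^2
D f = 6x
(θ + D) f = 6x^2 + 6x
E_{-2/3} f = 3x^2 - 4x - 2/3
((θ + D) + E_{-2/3}) f = 9x^2 + 2x - 2/3


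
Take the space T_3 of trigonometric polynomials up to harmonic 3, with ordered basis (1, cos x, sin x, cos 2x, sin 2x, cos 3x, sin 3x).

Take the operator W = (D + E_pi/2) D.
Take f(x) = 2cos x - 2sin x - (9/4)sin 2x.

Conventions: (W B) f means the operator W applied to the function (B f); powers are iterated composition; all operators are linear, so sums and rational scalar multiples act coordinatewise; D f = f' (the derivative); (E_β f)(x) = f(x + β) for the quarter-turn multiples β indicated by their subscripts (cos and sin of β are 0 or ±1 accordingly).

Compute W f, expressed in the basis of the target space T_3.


D f = -2cos x - 2sin x - (9/2)cos 2x
D D f = -2cos x + 2sin x + 9sin 2x
E_pi/2 D f = -2cos x + 2sin x + (9/2)cos 2x
(D + E_pi/2) D f = -4cos x + 4sin x + (9/2)cos 2x + 9sin 2x

the result is g(x) = -4cos x + 4sin x + (9/2)cos 2x + 9sin 2x


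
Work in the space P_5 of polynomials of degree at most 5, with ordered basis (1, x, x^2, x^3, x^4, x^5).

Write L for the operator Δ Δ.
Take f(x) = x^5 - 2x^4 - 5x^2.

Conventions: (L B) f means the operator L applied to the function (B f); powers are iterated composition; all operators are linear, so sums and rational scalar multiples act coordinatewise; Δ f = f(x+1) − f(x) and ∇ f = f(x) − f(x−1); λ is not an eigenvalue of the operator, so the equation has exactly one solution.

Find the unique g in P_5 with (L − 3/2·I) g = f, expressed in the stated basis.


g(x) = -(2/3)x^5 + (4/3)x^4 - (80/9)x^3 - (38/3)x^2 - (136/3)x - 160/3

write g with unknown coordinates in the stated basis and equate coefficients in (L − 3/2·I) g = f
solving from the highest basis element down gives g = -(2/3)x^5 + (4/3)x^4 - (80/9)x^3 - (38/3)x^2 - (136/3)x - 160/3
check: L g = -(40/3)x^3 - 24x^2 - 68x - 80
so L g − 3/2·g = x^5 - 2x^4 - 5x^2 = f ✓


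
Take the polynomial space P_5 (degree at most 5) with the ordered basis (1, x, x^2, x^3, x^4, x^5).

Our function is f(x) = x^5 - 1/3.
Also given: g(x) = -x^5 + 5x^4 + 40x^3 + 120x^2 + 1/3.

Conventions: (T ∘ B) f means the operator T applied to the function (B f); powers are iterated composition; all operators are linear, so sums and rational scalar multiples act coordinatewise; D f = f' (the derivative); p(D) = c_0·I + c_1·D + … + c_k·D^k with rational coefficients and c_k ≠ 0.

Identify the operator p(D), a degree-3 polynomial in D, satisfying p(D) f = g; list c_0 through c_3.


c_0 = -1, c_1 = 1, c_2 = 2, c_3 = 2

D^0 f = x^5 - 1/3
D^1 f = 5x^4
D^2 f = 20x^3
D^3 f = 60x^2
matching coefficients of g against c_0 f + c_1 Df + … from the top degree down determines the c_i
solution: c_0 = -1, c_1 = 1, c_2 = 2, c_3 = 2


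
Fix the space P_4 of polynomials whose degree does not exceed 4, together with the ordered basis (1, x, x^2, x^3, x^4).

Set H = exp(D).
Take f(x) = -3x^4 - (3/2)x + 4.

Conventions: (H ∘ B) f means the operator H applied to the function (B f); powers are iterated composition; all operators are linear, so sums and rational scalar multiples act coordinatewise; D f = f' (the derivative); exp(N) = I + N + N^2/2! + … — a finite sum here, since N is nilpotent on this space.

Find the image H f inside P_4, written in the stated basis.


order-1 term: -12x^3 - 3/2
order-2 term: -18x^2
order-3 term: -12x
order-4 term: -3
the series for exp(D) f terminates at order 4
exp(D) f = -3x^4 - 12x^3 - 18x^2 - (27/2)x - 1/2

the result is g(x) = -3x^4 - 12x^3 - 18x^2 - (27/2)x - 1/2


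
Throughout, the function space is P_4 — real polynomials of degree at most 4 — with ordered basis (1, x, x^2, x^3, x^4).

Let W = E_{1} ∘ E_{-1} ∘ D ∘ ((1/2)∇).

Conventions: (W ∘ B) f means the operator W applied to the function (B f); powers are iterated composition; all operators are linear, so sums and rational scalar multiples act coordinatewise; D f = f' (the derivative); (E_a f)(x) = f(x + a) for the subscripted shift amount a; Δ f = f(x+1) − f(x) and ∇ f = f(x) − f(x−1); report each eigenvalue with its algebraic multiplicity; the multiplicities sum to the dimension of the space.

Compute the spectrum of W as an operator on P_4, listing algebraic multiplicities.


image of 1: 0
image of x: 0
image of x^2: 1
image of x^3: 3x - 3/2
image of x^4: 6x^2 - 6x + 2
the matrix is upper triangular; its diagonal is (0, 0, 0, 0, 0)
for a triangular matrix the eigenvalues are the diagonal entries, with algebraic multiplicity their repetition count

λ = 0 (multiplicity 5)


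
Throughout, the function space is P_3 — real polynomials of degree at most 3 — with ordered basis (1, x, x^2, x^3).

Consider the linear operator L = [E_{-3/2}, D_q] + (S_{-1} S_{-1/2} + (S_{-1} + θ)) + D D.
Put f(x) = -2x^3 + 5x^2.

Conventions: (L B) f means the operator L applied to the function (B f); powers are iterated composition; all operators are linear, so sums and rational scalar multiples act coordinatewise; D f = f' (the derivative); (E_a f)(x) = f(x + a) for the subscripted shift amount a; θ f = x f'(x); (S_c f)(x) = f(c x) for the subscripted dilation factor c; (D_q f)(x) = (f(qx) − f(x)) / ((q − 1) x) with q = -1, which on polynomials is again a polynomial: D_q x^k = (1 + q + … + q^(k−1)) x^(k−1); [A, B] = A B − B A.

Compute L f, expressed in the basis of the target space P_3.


D_q f = -2x^2
E_{-3/2} D_q f = -2x^2 + 6x - 9/2
E_{-3/2} f = -2x^3 + 14x^2 - (57/2)x + 18
D_q E_{-3/2} f = -2x^2 - 57/2
[E_{-3/2}, D_q] f = 6x + 24
S_{-1/2} f = (1/4)x^3 + (5/4)x^2
S_{-1} S_{-1/2} f = -(1/4)x^3 + (5/4)x^2
S_{-1} f = 2x^3 + 5x^2
θ f = -6x^3 + 10x^2
(S_{-1} + θ) f = -4x^3 + 15x^2
(S_{-1} S_{-1/2} + (S_{-1} + θ)) f = -(17/4)x^3 + (65/4)x^2
D f = -6x^2 + 10x
D D f = -12x + 10
([E_{-3/2}, D_q] + (S_{-1} S_{-1/2} + (S_{-1} + θ)) + D D) f = -(17/4)x^3 + (65/4)x^2 - 6x + 34

g(x) = -(17/4)x^3 + (65/4)x^2 - 6x + 34


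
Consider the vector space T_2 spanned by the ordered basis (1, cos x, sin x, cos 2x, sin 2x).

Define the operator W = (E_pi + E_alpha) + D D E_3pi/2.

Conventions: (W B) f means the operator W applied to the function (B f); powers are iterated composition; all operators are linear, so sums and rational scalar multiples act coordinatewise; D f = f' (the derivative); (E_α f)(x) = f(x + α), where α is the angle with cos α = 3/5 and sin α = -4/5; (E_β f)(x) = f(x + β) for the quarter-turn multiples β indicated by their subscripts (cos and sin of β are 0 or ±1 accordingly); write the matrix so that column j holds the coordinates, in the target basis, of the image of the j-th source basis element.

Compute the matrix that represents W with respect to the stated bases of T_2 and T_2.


the matrix is [[2, 0, 0, 0, 0]; [0, -2/5, 1/5, 0, 0]; [0, -1/5, -2/5, 0, 0]; [0, 0, 0, 118/25, -24/25]; [0, 0, 0, 24/25, 118/25]] (rows listed top to bottom)

image of 1: 2
image of cos x: -(2/5)cos x - (1/5)sin x
image of sin x: (1/5)cos x - (2/5)sin x
image of cos 2x: (118/25)cos 2x + (24/25)sin 2x
image of sin 2x: -(24/25)cos 2x + (118/25)sin 2x
each image's coordinates form column j of the matrix


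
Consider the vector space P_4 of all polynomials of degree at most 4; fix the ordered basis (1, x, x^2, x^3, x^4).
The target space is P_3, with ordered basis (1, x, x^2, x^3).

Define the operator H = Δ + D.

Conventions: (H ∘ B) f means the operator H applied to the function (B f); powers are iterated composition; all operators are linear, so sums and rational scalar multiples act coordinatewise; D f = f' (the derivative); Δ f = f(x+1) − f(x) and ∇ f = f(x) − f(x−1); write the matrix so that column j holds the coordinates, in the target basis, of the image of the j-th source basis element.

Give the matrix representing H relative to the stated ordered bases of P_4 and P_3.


image of 1: 0
image of x: 2
image of x^2: 4x + 1
image of x^3: 6x^2 + 3x + 1
image of x^4: 8x^3 + 6x^2 + 4x + 1
each image's coordinates form column j of the matrix

the matrix is [[0, 2, 1, 1, 1]; [0, 0, 4, 3, 4]; [0, 0, 0, 6, 6]; [0, 0, 0, 0, 8]] (rows listed top to bottom)


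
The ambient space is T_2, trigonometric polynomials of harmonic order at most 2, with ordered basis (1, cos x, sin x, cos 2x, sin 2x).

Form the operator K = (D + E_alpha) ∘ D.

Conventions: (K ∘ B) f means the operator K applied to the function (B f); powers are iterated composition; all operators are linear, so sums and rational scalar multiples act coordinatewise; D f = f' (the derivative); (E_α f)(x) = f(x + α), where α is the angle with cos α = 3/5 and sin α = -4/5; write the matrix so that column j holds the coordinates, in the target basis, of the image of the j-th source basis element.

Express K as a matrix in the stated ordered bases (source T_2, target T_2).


the matrix is [[0, 0, 0, 0, 0]; [0, -1/5, 3/5, 0, 0]; [0, -3/5, -1/5, 0, 0]; [0, 0, 0, -52/25, -14/25]; [0, 0, 0, 14/25, -52/25]] (rows listed top to bottom)

image of 1: 0
image of cos x: -(1/5)cos x - (3/5)sin x
image of sin x: (3/5)cos x - (1/5)sin x
image of cos 2x: -(52/25)cos 2x + (14/25)sin 2x
image of sin 2x: -(14/25)cos 2x - (52/25)sin 2x
each image's coordinates form column j of the matrix


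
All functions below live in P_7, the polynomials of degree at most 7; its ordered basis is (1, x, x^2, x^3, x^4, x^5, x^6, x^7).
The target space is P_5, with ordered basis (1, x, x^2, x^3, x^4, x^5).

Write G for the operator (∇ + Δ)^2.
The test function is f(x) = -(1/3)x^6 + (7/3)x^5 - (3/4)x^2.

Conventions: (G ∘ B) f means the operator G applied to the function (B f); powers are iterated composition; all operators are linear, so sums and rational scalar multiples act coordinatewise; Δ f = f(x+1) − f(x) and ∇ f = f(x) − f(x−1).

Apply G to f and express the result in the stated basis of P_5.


∇ f = -2x^5 + (50/3)x^4 - 30x^3 + (85/3)x^2 - (91/6)x + 41/12
Δ f = -2x^5 + (20/3)x^4 + (50/3)x^3 + (55/3)x^2 + (49/6)x + 5/4
(∇ + Δ) f = -4x^5 + (70/3)x^4 - (40/3)x^3 + (140/3)x^2 - 7x + 14/3
∇ (∇ + Δ) f = -20x^4 + (400/3)x^3 - 220x^2 + (740/3)x - 283/3
Δ (∇ + Δ) f = -20x^4 + (160/3)x^3 + 60x^2 + (380/3)x + 137/3
(∇ + Δ) (∇ + Δ) f = -40x^4 + (560/3)x^3 - 160x^2 + (1120/3)x - 146/3

the image equals g(x) = -40x^4 + (560/3)x^3 - 160x^2 + (1120/3)x - 146/3


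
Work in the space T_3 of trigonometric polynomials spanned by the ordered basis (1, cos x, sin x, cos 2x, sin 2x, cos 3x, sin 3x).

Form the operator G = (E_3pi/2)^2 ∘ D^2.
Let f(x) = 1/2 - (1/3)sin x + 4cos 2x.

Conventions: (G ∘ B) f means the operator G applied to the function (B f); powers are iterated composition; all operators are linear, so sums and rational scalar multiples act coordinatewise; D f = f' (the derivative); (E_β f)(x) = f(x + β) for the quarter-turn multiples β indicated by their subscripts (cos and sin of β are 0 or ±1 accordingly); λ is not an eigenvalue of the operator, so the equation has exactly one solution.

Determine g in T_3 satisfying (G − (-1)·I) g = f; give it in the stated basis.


the result is g(x) = 1/2 - (1/6)sin x - (4/3)cos 2x

write g with unknown coordinates in the stated basis and equate coefficients in (G − (-1)·I) g = f
solving from the highest basis element down gives g = 1/2 - (1/6)sin x - (4/3)cos 2x
check: G g = -(1/6)sin x + (16/3)cos 2x
so G g − (-1)·g = 1/2 - (1/3)sin x + 4cos 2x = f ✓


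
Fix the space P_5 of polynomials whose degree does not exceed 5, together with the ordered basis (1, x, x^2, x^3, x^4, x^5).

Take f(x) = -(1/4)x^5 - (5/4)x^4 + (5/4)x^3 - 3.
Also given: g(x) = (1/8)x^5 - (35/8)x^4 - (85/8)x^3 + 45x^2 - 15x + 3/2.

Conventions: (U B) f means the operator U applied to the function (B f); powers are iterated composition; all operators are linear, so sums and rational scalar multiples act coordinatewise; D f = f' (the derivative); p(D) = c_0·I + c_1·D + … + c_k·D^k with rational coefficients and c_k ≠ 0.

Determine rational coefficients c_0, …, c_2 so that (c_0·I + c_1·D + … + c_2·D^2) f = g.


D^0 f = -(1/4)x^5 - (5/4)x^4 + (5/4)x^3 - 3
D^1 f = -(5/4)x^4 - 5x^3 + (15/4)x^2
D^2 f = -5x^3 - 15x^2 + (15/2)x
matching coefficients of g against c_0 f + c_1 Df + … from the top degree down determines the c_i
solution: c_0 = -1/2, c_1 = 4, c_2 = -2

c_0 = -1/2, c_1 = 4, c_2 = -2


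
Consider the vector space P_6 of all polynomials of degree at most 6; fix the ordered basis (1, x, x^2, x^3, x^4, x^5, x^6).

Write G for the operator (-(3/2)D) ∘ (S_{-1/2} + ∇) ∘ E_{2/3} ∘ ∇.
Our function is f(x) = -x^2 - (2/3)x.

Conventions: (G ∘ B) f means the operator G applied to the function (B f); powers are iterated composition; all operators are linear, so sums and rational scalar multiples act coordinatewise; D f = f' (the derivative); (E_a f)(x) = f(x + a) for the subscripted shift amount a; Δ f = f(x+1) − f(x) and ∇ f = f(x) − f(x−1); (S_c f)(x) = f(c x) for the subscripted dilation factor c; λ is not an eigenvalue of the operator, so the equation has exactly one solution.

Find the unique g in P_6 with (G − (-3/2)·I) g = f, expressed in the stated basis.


write g with unknown coordinates in the stated basis and equate coefficients in (G − (-3/2)·I) g = f
solving from the highest basis element down gives g = -(2/3)x^2 - (4/9)x + 2/3
check: G g = -1
so G g − (-3/2)·g = -x^2 - (2/3)x = f ✓

the result is g(x) = -(2/3)x^2 - (4/9)x + 2/3


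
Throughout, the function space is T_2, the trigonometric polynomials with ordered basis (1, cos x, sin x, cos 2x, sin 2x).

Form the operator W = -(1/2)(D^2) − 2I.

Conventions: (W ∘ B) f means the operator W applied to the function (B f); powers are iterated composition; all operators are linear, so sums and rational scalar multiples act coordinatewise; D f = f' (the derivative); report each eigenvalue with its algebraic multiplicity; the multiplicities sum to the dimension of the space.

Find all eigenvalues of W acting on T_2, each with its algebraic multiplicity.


λ = -2 (multiplicity 1), λ = -3/2 (multiplicity 2), λ = 0 (multiplicity 2)

image of 1: -2
image of cos x: -(3/2)cos x
image of sin x: -(3/2)sin x
image of cos 2x: 0
image of sin 2x: 0
the matrix is diagonal; its diagonal is (-2, -3/2, -3/2, 0, 0)
for a triangular matrix the eigenvalues are the diagonal entries, with algebraic multiplicity their repetition count


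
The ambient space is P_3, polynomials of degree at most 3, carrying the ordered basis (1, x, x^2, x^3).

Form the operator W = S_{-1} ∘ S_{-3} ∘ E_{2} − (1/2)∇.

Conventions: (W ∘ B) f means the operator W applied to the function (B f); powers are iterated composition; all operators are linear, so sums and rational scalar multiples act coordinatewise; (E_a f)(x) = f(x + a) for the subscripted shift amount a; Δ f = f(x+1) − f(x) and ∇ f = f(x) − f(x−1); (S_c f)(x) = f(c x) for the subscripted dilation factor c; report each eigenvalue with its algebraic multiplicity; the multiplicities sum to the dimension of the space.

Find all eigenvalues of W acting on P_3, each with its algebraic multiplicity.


λ = 1 (multiplicity 1), λ = 3 (multiplicity 1), λ = 9 (multiplicity 1), λ = 27 (multiplicity 1)

image of 1: 1
image of x: 3x + 3/2
image of x^2: 9x^2 + 11x + 9/2
image of x^3: 27x^3 + (105/2)x^2 + (75/2)x + 15/2
the matrix is upper triangular; its diagonal is (1, 3, 9, 27)
for a triangular matrix the eigenvalues are the diagonal entries, with algebraic multiplicity their repetition count


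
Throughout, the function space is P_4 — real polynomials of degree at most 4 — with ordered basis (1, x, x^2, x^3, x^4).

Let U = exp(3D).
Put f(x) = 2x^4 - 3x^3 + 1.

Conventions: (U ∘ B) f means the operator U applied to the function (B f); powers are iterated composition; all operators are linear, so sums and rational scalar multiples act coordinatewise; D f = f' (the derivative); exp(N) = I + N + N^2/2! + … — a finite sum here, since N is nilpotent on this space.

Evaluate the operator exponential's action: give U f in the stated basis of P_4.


the image equals g(x) = 2x^4 + 21x^3 + 81x^2 + 135x + 82

order-1 term: 24x^3 - 27x^2
order-2 term: 108x^2 - 81x
order-3 term: 216x - 81
order-4 term: 162
the series for exp(3D) f terminates at order 4
exp(3D) f = 2x^4 + 21x^3 + 81x^2 + 135x + 82


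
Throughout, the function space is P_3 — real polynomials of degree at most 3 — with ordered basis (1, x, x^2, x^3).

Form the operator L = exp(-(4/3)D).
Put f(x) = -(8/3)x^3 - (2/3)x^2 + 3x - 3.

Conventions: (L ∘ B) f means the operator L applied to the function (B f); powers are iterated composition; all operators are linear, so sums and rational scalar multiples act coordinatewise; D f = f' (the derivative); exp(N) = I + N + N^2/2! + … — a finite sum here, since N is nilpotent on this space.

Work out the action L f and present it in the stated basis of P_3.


order-1 term: (32/3)x^2 + (16/9)x - 4
order-2 term: -(128/9)x - 32/27
order-3 term: 512/81
the series for exp(-(4/3)D) f terminates at order 3
exp(-(4/3)D) f = -(8/3)x^3 + 10x^2 - (85/9)x - 151/81

the result is g(x) = -(8/3)x^3 + 10x^2 - (85/9)x - 151/81


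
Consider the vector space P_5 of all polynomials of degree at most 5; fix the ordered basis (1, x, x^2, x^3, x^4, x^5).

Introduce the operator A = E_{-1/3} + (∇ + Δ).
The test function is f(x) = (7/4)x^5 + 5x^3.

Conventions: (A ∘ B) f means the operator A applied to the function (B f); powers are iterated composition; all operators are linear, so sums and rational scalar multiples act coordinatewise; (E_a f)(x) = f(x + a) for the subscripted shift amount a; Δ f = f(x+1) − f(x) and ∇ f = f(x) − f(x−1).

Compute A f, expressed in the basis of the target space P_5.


E_{-1/3} f = (7/4)x^5 - (35/12)x^4 + (125/18)x^3 - (305/54)x^2 + (575/324)x - 187/972
∇ f = (35/4)x^4 - (35/2)x^3 + (65/2)x^2 - (95/4)x + 27/4
Δ f = (35/4)x^4 + (35/2)x^3 + (65/2)x^2 + (95/4)x + 27/4
(∇ + Δ) f = (35/2)x^4 + 65x^2 + 27/2
(E_{-1/3} + (∇ + Δ)) f = (7/4)x^5 + (175/12)x^4 + (125/18)x^3 + (3205/54)x^2 + (575/324)x + 12935/972

the image equals g(x) = (7/4)x^5 + (175/12)x^4 + (125/18)x^3 + (3205/54)x^2 + (575/324)x + 12935/972


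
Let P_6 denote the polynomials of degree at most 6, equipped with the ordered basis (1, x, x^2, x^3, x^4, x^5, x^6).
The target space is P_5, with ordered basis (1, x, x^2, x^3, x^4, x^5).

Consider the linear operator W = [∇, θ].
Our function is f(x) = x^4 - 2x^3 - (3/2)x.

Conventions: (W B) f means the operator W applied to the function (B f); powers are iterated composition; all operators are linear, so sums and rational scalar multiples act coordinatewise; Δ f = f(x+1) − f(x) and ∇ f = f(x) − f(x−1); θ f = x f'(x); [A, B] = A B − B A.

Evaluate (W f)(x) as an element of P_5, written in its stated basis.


the result is g(x) = 4x^3 - 18x^2 + 24x - 23/2

θ f = 4x^4 - 6x^3 - (3/2)x
∇ θ f = 16x^3 - 42x^2 + 34x - 23/2
∇ f = 4x^3 - 12x^2 + 10x - 9/2
θ ∇ f = 12x^3 - 24x^2 + 10x
[∇, θ] f = 4x^3 - 18x^2 + 24x - 23/2


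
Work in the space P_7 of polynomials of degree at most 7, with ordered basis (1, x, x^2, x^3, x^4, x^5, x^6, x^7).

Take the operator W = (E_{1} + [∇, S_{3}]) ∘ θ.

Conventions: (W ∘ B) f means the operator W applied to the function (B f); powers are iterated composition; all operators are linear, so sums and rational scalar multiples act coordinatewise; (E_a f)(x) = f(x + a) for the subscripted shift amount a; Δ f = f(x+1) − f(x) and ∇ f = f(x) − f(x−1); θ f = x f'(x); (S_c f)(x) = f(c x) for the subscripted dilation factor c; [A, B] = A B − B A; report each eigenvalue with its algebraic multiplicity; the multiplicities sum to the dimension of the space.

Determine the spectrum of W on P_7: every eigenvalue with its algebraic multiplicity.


image of 1: 0
image of x: x + 3
image of x^2: 2x^2 + 28x - 14
image of x^3: 3x^3 + 171x^2 - 207x + 81
image of x^4: 4x^4 + 880x^3 - 1704x^2 + 1264x - 316
image of x^5: 5x^5 + 4075x^4 - 10750x^3 + 11750x^2 - 5975x + 1215
image of x^6: 6x^6 + 17532x^5 - 58230x^4 + 84360x^3 - 64710x^2 + 26172x - 4362
image of x^7: 7x^7 + 71491x^6 - 285621x^5 + 516215x^4 - 528955x^3 + 320313x^2 - 106967x + 15309
the matrix is upper triangular; its diagonal is (0, 1, 2, 3, 4, 5, 6, 7)
for a triangular matrix the eigenvalues are the diagonal entries, with algebraic multiplicity their repetition count

λ = 0 (multiplicity 1), λ = 1 (multiplicity 1), λ = 2 (multiplicity 1), λ = 3 (multiplicity 1), λ = 4 (multiplicity 1), λ = 5 (multiplicity 1), λ = 6 (multiplicity 1), λ = 7 (multiplicity 1)
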